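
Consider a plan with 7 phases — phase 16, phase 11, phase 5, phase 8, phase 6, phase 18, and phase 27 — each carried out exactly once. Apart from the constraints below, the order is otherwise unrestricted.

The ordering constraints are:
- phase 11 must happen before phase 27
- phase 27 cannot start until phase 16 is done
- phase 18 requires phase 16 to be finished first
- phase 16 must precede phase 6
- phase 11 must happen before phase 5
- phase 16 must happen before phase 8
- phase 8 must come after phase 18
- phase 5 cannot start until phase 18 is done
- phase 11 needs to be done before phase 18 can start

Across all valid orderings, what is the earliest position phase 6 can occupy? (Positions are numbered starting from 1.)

The only phase forced before phase 6 (directly or transitively) is phase 16.
So at minimum 1 phase comes before phase 6, putting phase 6 no earlier than position 2. That position is achievable by scheduling exactly that predecessor first.

2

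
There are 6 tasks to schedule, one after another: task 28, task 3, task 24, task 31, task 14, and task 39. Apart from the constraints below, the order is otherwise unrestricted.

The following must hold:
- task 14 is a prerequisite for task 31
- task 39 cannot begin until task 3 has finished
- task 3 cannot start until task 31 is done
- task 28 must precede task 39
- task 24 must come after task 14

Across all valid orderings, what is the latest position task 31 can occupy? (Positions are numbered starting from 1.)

The tasks that are forced after task 31, directly or by a chain of constraints, are task 3, task 39. That's 2 tasks.
So at least 2 tasks follow task 31, putting task 31 no later than position 4. That position is achievable by scheduling everything else first.

4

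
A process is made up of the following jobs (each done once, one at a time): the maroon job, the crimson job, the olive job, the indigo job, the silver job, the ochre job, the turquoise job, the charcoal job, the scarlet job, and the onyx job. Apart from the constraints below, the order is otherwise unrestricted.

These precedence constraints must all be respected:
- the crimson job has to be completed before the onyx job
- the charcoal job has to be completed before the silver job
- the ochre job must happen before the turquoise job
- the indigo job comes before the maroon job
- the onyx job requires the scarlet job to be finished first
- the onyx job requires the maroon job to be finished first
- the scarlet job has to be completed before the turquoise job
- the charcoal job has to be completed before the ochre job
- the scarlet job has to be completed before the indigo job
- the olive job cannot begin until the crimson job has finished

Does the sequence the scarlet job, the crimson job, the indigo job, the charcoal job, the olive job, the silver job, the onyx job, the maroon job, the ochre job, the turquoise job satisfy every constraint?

Here the maroon job comes after the onyx job.
But one of the constraints requires the maroon job before the onyx job, so this ordering violates it.

No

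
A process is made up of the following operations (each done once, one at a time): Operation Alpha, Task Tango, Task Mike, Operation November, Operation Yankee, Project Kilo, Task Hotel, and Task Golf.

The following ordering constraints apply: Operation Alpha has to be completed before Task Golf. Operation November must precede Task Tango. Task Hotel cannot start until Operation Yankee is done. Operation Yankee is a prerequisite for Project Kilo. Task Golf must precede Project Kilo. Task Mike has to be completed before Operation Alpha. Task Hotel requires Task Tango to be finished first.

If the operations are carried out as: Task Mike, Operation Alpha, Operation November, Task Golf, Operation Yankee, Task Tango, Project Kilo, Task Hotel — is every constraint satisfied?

Yes

Checking each listed constraint against this order: for instance, Task Golf is in position 4 and Project Kilo in position 7, so that constraint holds — and the remaining constraints check out the same way.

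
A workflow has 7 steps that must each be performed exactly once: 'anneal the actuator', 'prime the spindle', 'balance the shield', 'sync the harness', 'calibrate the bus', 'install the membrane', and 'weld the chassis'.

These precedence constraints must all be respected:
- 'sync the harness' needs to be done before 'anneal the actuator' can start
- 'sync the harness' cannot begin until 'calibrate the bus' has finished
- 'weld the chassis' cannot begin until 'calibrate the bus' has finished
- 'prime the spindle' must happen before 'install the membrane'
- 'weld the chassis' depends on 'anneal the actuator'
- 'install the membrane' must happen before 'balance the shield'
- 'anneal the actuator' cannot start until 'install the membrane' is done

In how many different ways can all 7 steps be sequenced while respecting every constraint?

22

2 steps have no prerequisites ('prime the spindle', 'calibrate the bus'), so any of them could come first.
Counting all ways to extend the partial order to a total order gives 22.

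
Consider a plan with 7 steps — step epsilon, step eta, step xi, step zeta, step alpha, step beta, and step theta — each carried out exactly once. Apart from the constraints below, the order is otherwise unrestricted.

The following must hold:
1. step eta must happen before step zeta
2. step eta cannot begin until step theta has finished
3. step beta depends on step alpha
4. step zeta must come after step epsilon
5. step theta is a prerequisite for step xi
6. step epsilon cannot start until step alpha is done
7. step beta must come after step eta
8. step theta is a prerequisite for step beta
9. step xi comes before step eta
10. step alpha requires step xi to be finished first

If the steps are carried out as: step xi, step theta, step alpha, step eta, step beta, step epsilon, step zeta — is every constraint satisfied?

No

Here step theta comes after step xi.
That contradicts the constraint that step theta must precede step xi.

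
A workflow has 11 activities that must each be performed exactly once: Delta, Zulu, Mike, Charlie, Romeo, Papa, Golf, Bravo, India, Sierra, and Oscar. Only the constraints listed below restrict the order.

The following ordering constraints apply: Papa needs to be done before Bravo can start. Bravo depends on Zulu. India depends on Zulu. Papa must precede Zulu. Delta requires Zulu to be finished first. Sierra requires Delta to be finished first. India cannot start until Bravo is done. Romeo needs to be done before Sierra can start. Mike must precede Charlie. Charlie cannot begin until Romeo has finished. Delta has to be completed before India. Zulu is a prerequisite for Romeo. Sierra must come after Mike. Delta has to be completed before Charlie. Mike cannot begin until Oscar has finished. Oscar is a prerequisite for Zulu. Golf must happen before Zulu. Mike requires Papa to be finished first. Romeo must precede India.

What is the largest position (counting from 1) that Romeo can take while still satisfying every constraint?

8

The activities that are forced after Romeo, directly or by a chain of constraints, are Charlie, India, Sierra. That's 3 activities.
With 3 mandatory successors out of 11 activities total, the latest slot for Romeo is 11−3 = 8, and it's reachable by doing all non-successors before Romeo.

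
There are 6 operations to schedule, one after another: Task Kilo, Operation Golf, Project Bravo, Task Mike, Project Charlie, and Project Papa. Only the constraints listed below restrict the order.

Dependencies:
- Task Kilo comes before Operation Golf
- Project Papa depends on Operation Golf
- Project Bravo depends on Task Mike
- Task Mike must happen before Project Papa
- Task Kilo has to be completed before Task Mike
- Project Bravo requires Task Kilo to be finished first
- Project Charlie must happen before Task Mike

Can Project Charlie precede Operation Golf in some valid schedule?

Nothing in the constraints forces Operation Golf before Project Charlie — there is no chain from Operation Golf to Project Charlie.
That means at least one valid schedule has Project Charlie before Operation Golf.

Yes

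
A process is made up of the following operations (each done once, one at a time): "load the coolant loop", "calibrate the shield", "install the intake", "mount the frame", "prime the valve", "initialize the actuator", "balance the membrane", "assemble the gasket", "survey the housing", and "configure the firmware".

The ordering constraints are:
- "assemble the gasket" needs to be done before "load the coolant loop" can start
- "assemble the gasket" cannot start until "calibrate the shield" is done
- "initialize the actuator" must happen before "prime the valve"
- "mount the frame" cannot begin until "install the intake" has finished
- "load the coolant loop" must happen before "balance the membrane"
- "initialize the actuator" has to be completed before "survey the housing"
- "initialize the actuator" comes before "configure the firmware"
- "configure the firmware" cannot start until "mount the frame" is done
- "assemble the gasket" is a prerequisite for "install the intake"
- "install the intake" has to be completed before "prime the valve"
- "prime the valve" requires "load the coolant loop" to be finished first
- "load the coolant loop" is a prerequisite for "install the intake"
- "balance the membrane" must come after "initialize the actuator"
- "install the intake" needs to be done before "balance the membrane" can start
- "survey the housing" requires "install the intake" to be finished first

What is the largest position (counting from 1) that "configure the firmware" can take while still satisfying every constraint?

No constraint forces any operation after "configure the firmware", so it can be placed last, in position 10.

10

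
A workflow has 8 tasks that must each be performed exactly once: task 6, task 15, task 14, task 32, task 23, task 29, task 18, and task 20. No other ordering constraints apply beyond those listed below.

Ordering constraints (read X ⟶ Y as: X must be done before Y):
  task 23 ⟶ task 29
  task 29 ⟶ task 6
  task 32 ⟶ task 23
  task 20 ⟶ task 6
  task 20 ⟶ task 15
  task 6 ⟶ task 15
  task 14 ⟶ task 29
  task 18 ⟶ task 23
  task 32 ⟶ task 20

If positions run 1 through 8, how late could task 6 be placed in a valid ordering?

The only task forced after task 6 (directly or by a chain) is task 15.
So at least 1 task follows task 6, putting task 6 no later than position 7. That position is achievable by scheduling everything else first.

7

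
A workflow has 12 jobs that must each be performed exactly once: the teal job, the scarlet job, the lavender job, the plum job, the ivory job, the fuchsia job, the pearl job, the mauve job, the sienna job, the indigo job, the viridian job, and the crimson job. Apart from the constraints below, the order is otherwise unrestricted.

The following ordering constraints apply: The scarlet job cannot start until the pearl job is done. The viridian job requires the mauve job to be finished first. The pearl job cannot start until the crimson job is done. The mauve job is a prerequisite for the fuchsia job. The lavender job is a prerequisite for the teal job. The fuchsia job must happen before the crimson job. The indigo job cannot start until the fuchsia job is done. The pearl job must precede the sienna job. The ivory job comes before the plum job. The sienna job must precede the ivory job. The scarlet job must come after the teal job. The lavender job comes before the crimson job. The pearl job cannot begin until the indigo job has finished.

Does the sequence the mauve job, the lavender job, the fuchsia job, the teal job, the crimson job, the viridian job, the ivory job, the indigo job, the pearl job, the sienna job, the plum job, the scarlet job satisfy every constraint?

The sequence places the ivory job ahead of the sienna job.
Since the sienna job is required before the ivory job, the ordering is invalid.

No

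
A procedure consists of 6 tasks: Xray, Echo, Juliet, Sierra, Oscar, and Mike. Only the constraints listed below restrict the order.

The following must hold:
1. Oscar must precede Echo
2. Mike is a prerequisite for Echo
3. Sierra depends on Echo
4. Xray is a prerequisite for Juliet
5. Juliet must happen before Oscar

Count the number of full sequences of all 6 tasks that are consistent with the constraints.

The tasks with no prerequisites are Xray, Mike; any of them can be placed first.
Counting all ways to extend the partial order to a total order gives 4.

4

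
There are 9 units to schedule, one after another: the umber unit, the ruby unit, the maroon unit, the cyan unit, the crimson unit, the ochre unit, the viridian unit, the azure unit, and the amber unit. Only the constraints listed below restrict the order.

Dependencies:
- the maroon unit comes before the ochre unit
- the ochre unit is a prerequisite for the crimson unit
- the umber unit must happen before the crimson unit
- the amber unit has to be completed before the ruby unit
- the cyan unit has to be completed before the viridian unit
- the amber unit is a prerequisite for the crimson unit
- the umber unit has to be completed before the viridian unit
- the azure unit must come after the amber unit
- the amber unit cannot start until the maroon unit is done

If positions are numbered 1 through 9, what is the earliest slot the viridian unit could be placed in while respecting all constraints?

3

Working backwards through the constraints from the viridian unit, its full set of required predecessors is the umber unit, the cyan unit — 2 of them.
With 2 mandatory predecessors, the earliest the viridian unit can sit is position 2+1 = 3, and placing just those 2 first achieves it.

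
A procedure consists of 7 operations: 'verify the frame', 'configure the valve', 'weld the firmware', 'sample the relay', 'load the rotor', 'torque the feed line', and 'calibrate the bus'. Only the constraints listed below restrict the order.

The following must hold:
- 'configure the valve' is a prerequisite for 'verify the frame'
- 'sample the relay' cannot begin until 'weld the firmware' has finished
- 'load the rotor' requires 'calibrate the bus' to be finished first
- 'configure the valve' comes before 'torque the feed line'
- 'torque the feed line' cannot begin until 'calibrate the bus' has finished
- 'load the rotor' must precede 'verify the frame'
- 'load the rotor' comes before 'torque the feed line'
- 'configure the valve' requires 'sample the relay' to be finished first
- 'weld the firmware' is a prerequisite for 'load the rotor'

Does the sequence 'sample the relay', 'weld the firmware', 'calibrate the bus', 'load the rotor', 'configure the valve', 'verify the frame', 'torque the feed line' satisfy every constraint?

No

Here 'weld the firmware' comes after 'sample the relay'.
That contradicts the constraint that 'weld the firmware' must precede 'sample the relay'.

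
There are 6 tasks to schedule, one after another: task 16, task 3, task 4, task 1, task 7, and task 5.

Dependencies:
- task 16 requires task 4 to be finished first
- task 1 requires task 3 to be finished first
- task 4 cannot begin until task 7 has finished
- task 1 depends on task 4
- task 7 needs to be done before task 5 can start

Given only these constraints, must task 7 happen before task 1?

Yes

Tracing the constraints gives a chain: task 7 → task 4 → task 1.
Hence task 7 necessarily comes before task 1.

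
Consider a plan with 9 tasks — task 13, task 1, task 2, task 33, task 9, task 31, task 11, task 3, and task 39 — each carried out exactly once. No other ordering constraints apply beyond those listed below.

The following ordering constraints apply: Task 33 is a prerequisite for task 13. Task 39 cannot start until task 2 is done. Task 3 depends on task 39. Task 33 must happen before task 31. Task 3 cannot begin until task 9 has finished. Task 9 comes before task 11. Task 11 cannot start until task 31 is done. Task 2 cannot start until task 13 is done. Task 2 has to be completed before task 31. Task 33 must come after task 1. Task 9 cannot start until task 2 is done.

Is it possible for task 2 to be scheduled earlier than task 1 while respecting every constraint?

No

The constraints give a chain task 1 → task 33 → task 13 → task 2, which forces task 1 before task 2.
So no valid ordering can have task 2 before task 1.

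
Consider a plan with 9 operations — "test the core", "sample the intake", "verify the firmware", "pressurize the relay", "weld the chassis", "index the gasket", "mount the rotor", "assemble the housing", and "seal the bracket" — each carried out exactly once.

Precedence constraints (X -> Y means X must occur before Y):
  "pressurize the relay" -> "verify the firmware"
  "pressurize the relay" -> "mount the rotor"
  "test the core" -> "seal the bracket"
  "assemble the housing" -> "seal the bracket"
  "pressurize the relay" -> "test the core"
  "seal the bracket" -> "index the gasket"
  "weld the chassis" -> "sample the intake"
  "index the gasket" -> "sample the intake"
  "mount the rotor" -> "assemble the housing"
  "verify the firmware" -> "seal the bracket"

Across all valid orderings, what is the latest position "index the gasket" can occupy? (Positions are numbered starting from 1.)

Following the constraints forward from "index the gasket", its only required successor is "sample the intake".
So at least 1 operation follows "index the gasket", putting "index the gasket" no later than position 8. That position is achievable by scheduling everything else first.

8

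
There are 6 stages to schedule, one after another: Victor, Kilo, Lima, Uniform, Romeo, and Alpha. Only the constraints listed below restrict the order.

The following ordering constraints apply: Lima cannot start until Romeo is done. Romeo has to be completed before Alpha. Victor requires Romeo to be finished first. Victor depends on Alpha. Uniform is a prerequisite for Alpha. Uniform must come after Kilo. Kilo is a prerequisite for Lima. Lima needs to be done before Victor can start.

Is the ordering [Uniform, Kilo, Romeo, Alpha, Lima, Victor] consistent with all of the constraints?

The sequence places Uniform ahead of Kilo.
Since Kilo is required before Uniform, the ordering is invalid.

No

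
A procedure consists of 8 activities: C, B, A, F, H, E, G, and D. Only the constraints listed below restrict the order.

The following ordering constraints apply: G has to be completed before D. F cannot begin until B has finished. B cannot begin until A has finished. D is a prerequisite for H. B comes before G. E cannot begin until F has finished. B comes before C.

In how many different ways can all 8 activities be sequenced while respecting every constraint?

60

Only A has no prerequisites, so it must go first.
Enumerating by repeatedly choosing an available activity (one whose prerequisites are all placed) gives 60 distinct complete orderings.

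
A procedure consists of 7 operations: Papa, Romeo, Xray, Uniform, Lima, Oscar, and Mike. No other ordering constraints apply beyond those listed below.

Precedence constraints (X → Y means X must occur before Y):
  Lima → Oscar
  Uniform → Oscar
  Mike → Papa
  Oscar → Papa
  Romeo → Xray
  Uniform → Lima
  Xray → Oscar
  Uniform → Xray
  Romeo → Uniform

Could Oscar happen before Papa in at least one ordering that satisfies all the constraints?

Oscar is actually forced before Papa by the constraints, so certainly some valid ordering has Oscar first.

Yes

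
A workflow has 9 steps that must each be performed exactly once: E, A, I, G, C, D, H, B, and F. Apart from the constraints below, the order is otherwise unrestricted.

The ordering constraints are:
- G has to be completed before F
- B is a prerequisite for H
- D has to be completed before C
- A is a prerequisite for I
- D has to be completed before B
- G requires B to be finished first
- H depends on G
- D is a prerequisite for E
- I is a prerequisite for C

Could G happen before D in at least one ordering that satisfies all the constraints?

No

Following D → B → G, D must precede G in every valid ordering.
So no valid ordering can have G before D.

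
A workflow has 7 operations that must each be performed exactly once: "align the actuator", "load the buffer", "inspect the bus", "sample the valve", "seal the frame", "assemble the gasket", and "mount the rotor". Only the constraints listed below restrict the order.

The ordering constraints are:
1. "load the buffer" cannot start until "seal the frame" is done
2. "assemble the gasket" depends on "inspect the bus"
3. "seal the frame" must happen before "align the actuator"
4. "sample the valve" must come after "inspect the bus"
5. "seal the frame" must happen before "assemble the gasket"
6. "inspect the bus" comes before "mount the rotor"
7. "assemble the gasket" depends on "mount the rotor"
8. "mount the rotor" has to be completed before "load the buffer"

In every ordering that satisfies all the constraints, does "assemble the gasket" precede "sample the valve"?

No

Nothing in the constraints links "assemble the gasket" and "sample the valve"; they are unordered relative to each other.
So "assemble the gasket" can come before "sample the valve" or after — it is not forced.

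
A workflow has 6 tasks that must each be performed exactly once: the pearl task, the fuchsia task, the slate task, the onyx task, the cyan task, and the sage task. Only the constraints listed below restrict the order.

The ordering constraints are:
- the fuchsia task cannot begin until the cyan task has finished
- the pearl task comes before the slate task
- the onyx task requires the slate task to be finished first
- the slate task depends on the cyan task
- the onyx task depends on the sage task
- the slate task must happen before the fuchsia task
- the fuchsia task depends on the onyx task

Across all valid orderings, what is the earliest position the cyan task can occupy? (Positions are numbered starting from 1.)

No constraint forces any other task before the cyan task, so it can be placed first.

1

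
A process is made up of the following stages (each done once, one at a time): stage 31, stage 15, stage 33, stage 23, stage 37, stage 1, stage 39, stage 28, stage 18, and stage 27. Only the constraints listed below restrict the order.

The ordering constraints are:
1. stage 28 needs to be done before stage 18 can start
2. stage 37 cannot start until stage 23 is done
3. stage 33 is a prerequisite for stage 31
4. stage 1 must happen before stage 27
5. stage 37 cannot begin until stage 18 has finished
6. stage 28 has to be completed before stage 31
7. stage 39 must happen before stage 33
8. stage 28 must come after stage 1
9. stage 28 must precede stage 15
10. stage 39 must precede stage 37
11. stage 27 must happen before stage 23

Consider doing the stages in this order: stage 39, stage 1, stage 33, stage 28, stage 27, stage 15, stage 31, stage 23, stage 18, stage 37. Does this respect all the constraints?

Yes

Going through the constraints one by one, each required predecessor appears earlier in the sequence than its dependent — e.g. stage 39 (position 1) is before stage 37 (position 10), as required.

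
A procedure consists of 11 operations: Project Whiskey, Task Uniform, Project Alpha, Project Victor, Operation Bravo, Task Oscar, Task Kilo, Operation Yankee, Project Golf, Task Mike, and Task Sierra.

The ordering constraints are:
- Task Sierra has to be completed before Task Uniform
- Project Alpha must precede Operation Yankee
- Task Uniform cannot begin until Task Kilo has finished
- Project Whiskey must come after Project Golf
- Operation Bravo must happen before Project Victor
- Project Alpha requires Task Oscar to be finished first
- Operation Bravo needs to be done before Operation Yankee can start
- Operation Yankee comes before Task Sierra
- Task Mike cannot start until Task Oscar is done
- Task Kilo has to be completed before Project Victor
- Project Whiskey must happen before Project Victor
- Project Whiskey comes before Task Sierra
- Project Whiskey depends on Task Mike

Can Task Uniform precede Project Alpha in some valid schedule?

No

There is a dependency chain Project Alpha → Operation Yankee → Task Sierra → Task Uniform, so Task Uniform always comes after Project Alpha.
So no valid ordering can have Task Uniform before Project Alpha.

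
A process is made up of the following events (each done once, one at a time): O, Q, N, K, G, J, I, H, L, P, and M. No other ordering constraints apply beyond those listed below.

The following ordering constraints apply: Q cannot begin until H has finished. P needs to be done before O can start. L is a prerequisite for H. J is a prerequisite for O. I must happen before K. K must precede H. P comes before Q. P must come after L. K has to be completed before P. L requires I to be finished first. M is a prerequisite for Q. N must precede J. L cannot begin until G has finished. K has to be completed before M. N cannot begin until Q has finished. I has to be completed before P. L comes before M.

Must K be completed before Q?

Yes

Chaining the stated constraints: K → P → Q.
That forces K before Q in every valid schedule.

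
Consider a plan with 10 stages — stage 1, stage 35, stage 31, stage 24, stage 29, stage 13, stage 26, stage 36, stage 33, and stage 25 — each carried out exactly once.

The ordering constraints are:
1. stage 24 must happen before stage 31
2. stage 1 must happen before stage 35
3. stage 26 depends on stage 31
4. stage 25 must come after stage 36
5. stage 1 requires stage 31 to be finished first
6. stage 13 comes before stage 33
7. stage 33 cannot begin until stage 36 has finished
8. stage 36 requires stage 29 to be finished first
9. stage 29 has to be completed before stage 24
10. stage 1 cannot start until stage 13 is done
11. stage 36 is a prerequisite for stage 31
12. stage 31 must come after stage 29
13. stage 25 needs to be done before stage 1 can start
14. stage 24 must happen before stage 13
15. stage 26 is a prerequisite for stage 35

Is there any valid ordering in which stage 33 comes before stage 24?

No

The constraints give a chain stage 24 → stage 13 → stage 33, which forces stage 24 before stage 33.
Hence stage 33 can never be scheduled before stage 24.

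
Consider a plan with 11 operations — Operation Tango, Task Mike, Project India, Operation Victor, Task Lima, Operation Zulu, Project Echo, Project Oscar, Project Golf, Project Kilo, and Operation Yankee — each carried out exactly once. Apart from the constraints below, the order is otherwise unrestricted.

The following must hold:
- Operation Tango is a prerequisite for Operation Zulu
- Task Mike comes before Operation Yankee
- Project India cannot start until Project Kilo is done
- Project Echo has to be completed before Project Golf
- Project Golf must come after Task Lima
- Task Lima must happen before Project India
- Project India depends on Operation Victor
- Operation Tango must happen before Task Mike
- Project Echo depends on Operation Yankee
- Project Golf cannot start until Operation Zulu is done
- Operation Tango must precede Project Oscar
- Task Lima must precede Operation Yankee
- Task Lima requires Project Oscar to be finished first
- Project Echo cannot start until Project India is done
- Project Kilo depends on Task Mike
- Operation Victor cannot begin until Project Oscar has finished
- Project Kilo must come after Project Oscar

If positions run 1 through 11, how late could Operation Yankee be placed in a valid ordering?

9

Every operation that must follow Operation Yankee has to come after it. Tracing all chains starting from Operation Yankee, those operations are: Project Echo, Project Golf — 2 in total.
With 2 mandatory successors out of 11 operations total, the latest slot for Operation Yankee is 11−2 = 9, and it's reachable by doing all non-successors before Operation Yankee.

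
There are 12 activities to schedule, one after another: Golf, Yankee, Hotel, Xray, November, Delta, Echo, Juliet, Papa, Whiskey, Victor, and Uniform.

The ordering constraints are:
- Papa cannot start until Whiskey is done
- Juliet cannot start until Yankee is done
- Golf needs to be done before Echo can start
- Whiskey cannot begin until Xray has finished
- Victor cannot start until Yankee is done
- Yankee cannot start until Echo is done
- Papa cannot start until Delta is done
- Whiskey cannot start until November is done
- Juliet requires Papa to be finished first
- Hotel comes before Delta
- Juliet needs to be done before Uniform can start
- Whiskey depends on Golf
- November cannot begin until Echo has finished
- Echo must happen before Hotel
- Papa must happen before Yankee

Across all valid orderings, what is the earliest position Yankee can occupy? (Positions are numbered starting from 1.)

9

Working backwards through the constraints from Yankee, its full set of required predecessors is Golf, Hotel, Xray, November, Delta, Echo, Papa, Whiskey — 8 of them.
With 8 mandatory predecessors, the earliest Yankee can sit is position 8+1 = 9, and placing just those 8 first achieves it.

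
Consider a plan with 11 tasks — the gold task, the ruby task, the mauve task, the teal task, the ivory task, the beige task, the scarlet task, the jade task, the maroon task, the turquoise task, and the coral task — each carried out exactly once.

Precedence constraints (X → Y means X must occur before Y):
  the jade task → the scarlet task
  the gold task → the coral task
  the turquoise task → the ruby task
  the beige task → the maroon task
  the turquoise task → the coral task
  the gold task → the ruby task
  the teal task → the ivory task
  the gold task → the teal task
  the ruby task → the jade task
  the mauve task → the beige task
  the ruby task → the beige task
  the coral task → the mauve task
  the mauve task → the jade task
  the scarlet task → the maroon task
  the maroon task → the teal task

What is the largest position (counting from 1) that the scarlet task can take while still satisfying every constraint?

8

The tasks that are forced after the scarlet task, directly or by a chain of constraints, are the teal task, the ivory task, the maroon task. That's 3 tasks.
So at least 3 tasks follow the scarlet task, putting the scarlet task no later than position 8. That position is achievable by scheduling everything else first.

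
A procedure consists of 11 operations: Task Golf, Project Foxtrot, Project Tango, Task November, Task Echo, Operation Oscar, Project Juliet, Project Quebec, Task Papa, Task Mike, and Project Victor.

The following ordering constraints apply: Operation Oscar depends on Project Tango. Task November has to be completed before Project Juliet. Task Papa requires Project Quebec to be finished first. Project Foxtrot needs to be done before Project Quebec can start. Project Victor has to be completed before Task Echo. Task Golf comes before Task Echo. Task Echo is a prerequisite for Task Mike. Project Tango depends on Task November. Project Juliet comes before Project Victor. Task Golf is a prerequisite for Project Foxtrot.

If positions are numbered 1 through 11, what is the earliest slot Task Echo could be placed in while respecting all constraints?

5

Every operation that must precede Task Echo has to come before it. Tracing all chains that end at Task Echo, those operations are: Task Golf, Task November, Project Juliet, Project Victor — 4 in total.
With 4 mandatory predecessors, the earliest Task Echo can sit is position 4+1 = 5, and placing just those 4 first achieves it.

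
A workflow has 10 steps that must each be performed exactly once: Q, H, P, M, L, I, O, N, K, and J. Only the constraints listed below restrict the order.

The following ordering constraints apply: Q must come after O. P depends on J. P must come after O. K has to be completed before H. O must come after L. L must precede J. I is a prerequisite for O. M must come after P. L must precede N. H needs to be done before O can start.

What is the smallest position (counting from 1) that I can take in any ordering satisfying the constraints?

Nothing is required before I; it can be the very first step.

1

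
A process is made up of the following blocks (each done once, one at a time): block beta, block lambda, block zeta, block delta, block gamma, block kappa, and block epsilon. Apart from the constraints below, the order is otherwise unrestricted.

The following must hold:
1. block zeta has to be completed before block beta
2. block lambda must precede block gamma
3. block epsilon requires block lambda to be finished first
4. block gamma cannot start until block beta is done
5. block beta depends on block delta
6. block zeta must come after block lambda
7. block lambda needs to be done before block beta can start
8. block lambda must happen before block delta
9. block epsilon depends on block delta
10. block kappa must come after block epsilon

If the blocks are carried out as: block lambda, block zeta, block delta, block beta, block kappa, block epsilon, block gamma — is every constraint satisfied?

No

In the proposed order, block kappa appears before block epsilon.
That contradicts the constraint that block epsilon must precede block kappa.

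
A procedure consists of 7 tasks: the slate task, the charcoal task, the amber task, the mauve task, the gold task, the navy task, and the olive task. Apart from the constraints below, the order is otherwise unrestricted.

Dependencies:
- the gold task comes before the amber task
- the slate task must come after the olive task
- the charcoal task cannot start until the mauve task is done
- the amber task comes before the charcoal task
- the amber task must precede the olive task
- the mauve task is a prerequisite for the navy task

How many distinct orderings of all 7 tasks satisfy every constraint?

53

2 tasks have no prerequisites (the mauve task, the gold task), so any of them could come first.
Counting all ways to extend the partial order to a total order gives 53.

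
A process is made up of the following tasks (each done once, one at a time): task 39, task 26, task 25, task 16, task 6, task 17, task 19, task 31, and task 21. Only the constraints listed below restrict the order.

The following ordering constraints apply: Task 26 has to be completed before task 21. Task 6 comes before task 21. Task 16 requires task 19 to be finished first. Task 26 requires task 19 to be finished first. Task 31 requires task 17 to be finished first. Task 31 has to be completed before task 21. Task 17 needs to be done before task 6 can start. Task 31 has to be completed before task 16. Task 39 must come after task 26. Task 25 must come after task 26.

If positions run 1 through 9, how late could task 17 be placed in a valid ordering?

5

Every task that must follow task 17 has to come after it. Tracing all chains starting from task 17, those tasks are: task 16, task 6, task 31, task 21 — 4 in total.
So at least 4 tasks follow task 17, putting task 17 no later than position 5. That position is achievable by scheduling everything else first.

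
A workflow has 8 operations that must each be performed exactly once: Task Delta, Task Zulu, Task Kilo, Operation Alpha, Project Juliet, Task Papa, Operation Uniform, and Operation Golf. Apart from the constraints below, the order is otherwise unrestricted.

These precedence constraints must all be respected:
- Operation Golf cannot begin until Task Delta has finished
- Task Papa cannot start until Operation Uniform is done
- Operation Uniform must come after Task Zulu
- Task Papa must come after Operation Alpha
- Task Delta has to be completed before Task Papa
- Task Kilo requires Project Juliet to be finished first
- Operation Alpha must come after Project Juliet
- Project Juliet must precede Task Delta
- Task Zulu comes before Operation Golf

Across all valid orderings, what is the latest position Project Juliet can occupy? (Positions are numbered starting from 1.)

Following every chain forward from Project Juliet, the operations that must come later are Task Delta, Task Kilo, Operation Alpha, Task Papa, Operation Golf — 5 of them.
With 5 mandatory successors out of 8 operations total, the latest slot for Project Juliet is 8−5 = 3, and it's reachable by doing all non-successors before Project Juliet.

3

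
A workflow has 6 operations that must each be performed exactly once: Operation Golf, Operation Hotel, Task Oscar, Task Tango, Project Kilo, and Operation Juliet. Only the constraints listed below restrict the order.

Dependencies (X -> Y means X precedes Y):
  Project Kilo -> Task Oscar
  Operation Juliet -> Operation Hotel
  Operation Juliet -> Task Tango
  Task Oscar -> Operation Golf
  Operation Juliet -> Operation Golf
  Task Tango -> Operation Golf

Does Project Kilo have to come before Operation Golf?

Tracing the constraints gives a chain: Project Kilo → Task Oscar → Operation Golf.
That forces Project Kilo before Operation Golf in every valid schedule.

Yes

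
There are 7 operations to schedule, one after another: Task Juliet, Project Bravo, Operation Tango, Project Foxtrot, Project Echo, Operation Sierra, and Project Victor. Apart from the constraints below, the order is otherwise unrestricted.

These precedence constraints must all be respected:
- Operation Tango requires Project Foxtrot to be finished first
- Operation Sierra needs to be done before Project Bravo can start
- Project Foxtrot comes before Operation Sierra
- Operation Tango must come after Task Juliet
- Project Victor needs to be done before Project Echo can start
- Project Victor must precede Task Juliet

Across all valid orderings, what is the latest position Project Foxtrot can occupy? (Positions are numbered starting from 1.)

4

The operations that are forced after Project Foxtrot, directly or by a chain of constraints, are Project Bravo, Operation Tango, Operation Sierra. That's 3 operations.
So at least 3 operations follow Project Foxtrot, putting Project Foxtrot no later than position 4. That position is achievable by scheduling everything else first.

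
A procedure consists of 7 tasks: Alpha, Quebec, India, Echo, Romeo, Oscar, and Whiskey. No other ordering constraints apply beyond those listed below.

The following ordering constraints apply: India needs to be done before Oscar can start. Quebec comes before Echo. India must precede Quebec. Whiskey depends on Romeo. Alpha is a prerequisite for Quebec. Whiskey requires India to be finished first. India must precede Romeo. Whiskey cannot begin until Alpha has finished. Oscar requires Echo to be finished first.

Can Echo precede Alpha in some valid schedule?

There is a dependency chain Alpha → Quebec → Echo, so Echo always comes after Alpha.
Hence Echo can never be scheduled before Alpha.

No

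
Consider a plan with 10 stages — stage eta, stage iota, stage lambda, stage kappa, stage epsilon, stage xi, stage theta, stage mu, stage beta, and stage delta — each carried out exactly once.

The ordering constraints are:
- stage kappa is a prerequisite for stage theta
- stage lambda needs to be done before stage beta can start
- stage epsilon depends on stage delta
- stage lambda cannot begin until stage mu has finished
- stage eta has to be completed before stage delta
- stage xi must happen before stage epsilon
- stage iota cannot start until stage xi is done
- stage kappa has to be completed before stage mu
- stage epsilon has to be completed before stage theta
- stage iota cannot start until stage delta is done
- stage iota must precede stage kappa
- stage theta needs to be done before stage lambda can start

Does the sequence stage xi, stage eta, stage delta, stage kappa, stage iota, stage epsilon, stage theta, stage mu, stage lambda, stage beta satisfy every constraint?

No

The sequence places stage kappa ahead of stage iota.
That contradicts the constraint that stage iota must precede stage kappa.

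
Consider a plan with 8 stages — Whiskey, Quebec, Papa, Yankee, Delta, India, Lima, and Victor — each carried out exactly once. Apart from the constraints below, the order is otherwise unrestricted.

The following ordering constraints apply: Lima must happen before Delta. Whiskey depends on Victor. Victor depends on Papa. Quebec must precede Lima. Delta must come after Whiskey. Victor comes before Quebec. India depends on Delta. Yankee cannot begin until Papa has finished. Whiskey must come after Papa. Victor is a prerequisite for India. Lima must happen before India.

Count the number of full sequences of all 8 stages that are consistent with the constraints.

21

Only Papa has no prerequisites, so it must go first.
Systematically extending each partial ordering one stage at a time and counting, there are 21 complete orderings.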